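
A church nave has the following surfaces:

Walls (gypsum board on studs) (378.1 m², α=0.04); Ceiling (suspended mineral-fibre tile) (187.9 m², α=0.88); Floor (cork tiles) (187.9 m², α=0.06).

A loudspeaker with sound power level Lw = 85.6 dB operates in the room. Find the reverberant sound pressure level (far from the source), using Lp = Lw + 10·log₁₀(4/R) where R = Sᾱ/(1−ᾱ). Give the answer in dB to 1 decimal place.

67.5 dB

A = 191.750 sabins; S = 753.9 m².
ᾱ = 191.750/753.9 = 0.2543; R = Sᾱ/(1−ᾱ) = 191.750/(1−0.2543) = 257.141 m².
Lp = Lw + 10 log₁₀(4/R) = 85.6 -18.08 = 67.5 dB.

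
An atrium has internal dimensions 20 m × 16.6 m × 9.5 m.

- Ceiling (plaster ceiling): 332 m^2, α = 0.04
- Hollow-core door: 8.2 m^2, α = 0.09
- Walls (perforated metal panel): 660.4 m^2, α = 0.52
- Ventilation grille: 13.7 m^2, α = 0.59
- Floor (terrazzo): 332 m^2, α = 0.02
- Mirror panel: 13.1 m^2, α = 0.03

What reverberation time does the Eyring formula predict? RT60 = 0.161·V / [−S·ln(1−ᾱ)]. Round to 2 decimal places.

S = Σ Sᵢ = 1359.4 m^2.
Absorption A = 332·0.04 + 8.2·0.09 + 660.4·0.52 + 13.7·0.59 + 332·0.02 + 13.1·0.03 = 372.542 sabins.
Mean coefficient ᾱ = A/S = 0.2740.
−S·ln(1−ᾱ) = −1359.4 × ln(1 − 0.2740) = 435.287.
V = 20 × 16.6 × 9.5 = 3154 m³.
RT60 = 0.161 × 3154 / 435.287 = 1.17 s.

1.17 sec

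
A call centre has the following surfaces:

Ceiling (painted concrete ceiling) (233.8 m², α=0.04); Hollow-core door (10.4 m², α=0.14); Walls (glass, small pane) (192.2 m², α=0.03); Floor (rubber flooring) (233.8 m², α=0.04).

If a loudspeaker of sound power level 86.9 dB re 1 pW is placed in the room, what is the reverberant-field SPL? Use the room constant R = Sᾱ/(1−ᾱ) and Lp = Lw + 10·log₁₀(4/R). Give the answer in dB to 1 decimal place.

78.6 dB

A = 25.926 sabins; S = 670.2 m².
ᾱ = 25.926/670.2 = 0.0387; R = Sᾱ/(1−ᾱ) = 25.926/(1−0.0387) = 26.970 m².
Lp = 86.9 + 10·log₁₀(4/26.970) = 86.9 + (-8.29) = 78.6 dB.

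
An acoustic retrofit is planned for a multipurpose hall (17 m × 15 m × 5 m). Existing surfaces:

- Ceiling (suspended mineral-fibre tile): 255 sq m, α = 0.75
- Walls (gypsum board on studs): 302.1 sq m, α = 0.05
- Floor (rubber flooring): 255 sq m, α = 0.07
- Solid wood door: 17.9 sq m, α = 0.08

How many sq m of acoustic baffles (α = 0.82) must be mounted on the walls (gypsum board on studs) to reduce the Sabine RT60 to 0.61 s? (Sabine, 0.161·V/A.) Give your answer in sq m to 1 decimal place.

144.0

Total absorption A₁ = 255*0.75 + 302.1*0.05 + 255*0.07 + 17.9*0.08
  = 191.250 + 15.105 + 17.850 + 1.432 = 225.637 sq m sabins.
Required A₂ = 0.161·1275/0.61 = 336.516 sabins.
ΔA needed = 336.516 − 225.637 = 110.879 sabins.
Each sq m of panel replacing the walls (gypsum board on studs) adds (0.82 − 0.05) = 0.77 sabins.
Panel area = 110.879 / 0.77 = 144.0 sq m.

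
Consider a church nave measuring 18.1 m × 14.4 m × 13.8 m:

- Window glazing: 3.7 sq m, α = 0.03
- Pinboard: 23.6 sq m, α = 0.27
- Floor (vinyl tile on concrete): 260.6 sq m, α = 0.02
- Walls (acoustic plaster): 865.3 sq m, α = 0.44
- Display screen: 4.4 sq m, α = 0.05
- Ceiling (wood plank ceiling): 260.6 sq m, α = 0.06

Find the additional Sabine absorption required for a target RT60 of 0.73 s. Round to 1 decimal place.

Summing Sᵢαᵢ: 0.111 + 6.372 + 5.212 + 380.732 + 0.220 + 15.636 → A₁ = 408.283 sabins.
For T = 0.73 s, need A₂ = 0.161·V/T = 0.161·3596.832/0.73 = 793.274 sabins.
Additional absorption ΔA = 793.274 − 408.283 = 385.0 sabins.

385.0 sabins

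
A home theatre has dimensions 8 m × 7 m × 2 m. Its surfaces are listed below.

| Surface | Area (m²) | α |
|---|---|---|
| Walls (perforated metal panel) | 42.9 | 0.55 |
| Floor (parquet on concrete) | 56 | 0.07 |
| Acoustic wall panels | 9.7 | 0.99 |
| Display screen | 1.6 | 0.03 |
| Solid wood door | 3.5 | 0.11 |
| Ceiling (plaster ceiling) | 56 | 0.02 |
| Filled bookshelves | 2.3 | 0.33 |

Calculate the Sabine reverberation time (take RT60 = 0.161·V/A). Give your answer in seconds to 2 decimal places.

0.46 s

Total absorption A = 42.9·0.55 + 56·0.07 + 9.7·0.99 + 1.6·0.03 + 3.5·0.11 + 56·0.02 + 2.3·0.33
  = 23.595 + 3.920 + 9.603 + 0.048 + 0.385 + 1.120 + 0.759 = 39.430 m² sabins.
Room volume: 112 m³.
T = 0.161 V/A = 0.161·112/39.430 = 0.46 s.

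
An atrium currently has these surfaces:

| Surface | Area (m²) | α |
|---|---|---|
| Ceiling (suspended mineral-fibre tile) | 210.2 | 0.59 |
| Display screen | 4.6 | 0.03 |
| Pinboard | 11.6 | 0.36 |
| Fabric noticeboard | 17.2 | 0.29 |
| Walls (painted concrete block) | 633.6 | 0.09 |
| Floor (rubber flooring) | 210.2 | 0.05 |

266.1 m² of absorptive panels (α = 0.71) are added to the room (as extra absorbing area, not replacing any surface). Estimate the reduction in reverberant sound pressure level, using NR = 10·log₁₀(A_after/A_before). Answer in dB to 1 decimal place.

2.9 dB

Equivalent absorption area: A_before = 210.2*0.59 + 4.6*0.03 + 11.6*0.36 + 17.2*0.29 + 633.6*0.09 + 210.2*0.05 = 200.854 m².
Added absorption = 266.1 × 0.71 = 188.931 sabins.
A_after = 200.854 + 188.931 = 389.785 sabins.
Reduction = 10 log₁₀(A_after/A_before) = 10 log₁₀(1.9406) = 2.9 dB.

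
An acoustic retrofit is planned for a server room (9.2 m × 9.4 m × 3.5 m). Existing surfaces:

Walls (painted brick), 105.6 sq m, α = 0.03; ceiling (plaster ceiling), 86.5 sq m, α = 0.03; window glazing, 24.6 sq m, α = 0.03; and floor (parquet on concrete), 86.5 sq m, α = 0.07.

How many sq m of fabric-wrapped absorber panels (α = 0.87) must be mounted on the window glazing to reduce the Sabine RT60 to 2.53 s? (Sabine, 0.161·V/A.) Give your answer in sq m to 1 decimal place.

8.0

Total absorption A₁ = 105.6·0.03 + 86.5·0.03 + 24.6·0.03 + 86.5·0.07
  = 3.168 + 2.595 + 0.738 + 6.055 = 12.556 sq m sabins.
V = 302.68 m³. Target absorption A₂ = 0.161 × 302.68 / 2.53 = 19.261 sabins.
ΔA needed = 19.261 − 12.556 = 6.705 sabins.
Each sq m of panel replacing the window glazing adds (0.87 − 0.03) = 0.84 sabins.
Area = ΔA/Δα = 6.705/0.84 = 8.0 sq m.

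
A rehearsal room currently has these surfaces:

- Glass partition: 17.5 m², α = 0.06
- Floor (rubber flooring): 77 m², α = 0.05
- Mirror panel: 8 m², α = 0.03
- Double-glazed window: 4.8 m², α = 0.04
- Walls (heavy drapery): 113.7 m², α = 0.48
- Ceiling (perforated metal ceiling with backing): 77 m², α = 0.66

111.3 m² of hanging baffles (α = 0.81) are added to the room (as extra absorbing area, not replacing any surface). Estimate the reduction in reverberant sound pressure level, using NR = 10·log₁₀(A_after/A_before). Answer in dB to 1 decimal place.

2.6 dB

A_before = Σ Sᵢαᵢ = 17.5×0.06 + 77×0.05 + 8×0.03 + 4.8×0.04 + 113.7×0.48 + 77×0.66 = 110.728 sabins.
Added absorption = 111.3 × 0.81 = 90.153 sabins.
A_after = 110.728 + 90.153 = 200.881 sabins.
Reduction = 10 log₁₀(A_after/A_before) = 10 log₁₀(1.8142) = 2.6 dB.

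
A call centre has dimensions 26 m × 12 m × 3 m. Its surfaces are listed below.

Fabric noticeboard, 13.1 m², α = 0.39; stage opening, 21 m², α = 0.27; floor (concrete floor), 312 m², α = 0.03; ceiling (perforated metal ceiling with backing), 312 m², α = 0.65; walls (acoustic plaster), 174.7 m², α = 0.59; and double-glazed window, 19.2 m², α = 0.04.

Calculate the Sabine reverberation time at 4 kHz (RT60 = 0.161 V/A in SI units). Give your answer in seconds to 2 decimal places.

0.46 seconds

Total absorption A = 13.1*0.39 + 21*0.27 + 312*0.03 + 312*0.65 + 174.7*0.59 + 19.2*0.04
  = 5.109 + 5.670 + 9.360 + 202.800 + 103.073 + 0.768 = 326.780 m² sabins.
V = 26·12·3 = 936 m³.
Sabine: RT60 = 0.161 × 936 / 326.780 = 0.46 s.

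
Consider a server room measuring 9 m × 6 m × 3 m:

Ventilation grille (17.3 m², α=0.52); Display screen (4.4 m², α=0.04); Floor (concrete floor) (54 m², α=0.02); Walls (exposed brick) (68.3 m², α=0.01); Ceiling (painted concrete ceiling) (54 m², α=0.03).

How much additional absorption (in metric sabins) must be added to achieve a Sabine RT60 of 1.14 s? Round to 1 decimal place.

10.3 sabins

A₁ = Σ Sᵢαᵢ = 17.3×0.52 + 4.4×0.04 + 54×0.02 + 68.3×0.01 + 54×0.03 = 12.555 sabins.
For T = 1.14 s, need A₂ = 0.161·V/T = 0.161·162/1.14 = 22.879 sabins.
Shortfall: 22.879 − 12.555 = 10.3 sabins.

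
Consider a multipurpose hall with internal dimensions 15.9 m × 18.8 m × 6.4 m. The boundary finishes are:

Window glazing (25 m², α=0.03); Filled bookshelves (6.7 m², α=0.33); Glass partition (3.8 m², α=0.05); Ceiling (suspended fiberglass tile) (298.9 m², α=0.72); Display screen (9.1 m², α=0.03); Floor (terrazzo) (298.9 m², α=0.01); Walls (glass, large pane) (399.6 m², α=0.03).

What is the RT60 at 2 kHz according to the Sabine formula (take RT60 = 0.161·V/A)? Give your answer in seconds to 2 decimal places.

Equivalent absorption area: A = 25×0.03 + 6.7×0.33 + 3.8×0.05 + 298.9×0.72 + 9.1×0.03 + 298.9×0.01 + 399.6×0.03 = 233.609 m².
V = 15.9·18.8·6.4 = 1913.088 m³.
Sabine: RT60 = 0.161 × 1913.088 / 233.609 = 1.32 s.

1.32 seconds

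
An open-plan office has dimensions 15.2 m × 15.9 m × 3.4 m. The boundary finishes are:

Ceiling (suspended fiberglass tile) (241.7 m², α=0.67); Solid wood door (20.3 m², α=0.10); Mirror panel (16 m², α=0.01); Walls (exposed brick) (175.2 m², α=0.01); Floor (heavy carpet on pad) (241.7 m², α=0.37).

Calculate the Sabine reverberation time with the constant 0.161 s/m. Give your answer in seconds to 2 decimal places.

0.52 sec

Total absorption A = 241.7×0.67 + 20.3×0.10 + 16×0.01 + 175.2×0.01 + 241.7×0.37
  = 161.939 + 2.030 + 0.160 + 1.752 + 89.429 = 255.310 m² sabins.
V = 15.2·15.9·3.4 = 821.712 m³.
T = 0.161 V/A = 0.161·821.712/255.310 = 0.52 s.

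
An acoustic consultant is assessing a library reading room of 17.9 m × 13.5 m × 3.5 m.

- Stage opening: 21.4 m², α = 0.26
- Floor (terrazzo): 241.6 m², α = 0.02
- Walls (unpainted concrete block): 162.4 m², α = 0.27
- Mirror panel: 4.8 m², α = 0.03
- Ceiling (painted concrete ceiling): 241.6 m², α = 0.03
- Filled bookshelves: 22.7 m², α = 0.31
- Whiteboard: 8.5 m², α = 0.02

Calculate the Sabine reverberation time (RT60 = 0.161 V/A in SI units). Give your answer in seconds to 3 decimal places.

Total absorption A = 21.4·0.26 + 241.6·0.02 + 162.4·0.27 + 4.8·0.03 + 241.6·0.03 + 22.7·0.31 + 8.5·0.02
  = 5.564 + 4.832 + 43.848 + 0.144 + 7.248 + 7.037 + 0.170 = 68.843 m² sabins.
Volume V = 17.9 × 13.5 × 3.5 = 845.775 m³.
Sabine: RT60 = 0.161 × 845.775 / 68.843 = 1.978 s.

1.978 seconds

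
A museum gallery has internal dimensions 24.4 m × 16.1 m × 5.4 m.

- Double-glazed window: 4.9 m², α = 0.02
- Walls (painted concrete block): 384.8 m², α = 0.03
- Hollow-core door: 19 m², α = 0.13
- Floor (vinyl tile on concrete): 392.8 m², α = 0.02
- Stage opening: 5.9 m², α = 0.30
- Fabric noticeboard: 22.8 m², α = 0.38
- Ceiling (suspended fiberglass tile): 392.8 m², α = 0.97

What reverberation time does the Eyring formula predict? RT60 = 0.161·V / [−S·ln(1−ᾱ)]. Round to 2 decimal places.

0.68 s

Total surface area S = 4.9 + 384.8 + 19 + 392.8 + 5.9 + 22.8 + 392.8 = 1223.0 m².
Absorption A = 4.9×0.02 + 384.8×0.03 + 19×0.13 + 392.8×0.02 + 5.9×0.30 + 22.8×0.38 + 392.8×0.97 = 413.418 sabins.
Mean coefficient ᾱ = A/S = 0.3380.
−S·ln(1−ᾱ) = −1223.0 × ln(1 − 0.3380) = 504.475.
V = 24.4 × 16.1 × 5.4 = 2121.336 m³.
T = 0.161·V/[−S·ln(1−ᾱ)] = 0.161·2121.336/504.475 = 0.68 s.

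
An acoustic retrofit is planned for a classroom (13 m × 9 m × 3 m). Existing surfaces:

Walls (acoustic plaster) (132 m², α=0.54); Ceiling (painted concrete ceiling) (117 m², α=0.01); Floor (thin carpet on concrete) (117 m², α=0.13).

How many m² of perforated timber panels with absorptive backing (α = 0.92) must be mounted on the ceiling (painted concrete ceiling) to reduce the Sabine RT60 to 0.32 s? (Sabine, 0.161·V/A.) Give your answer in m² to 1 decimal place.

Total absorption A₁ = 132·0.54 + 117·0.01 + 117·0.13
  = 71.280 + 1.170 + 15.210 = 87.660 m² sabins.
Required A₂ = 0.161·351/0.32 = 176.597 sabins.
Absorption to add: 176.597 − 87.660 = 88.937 sabins.
Net gain per m²: Δα = 0.92 − 0.01 = 0.91.
Panel area = 88.937 / 0.91 = 97.7 m².

97.7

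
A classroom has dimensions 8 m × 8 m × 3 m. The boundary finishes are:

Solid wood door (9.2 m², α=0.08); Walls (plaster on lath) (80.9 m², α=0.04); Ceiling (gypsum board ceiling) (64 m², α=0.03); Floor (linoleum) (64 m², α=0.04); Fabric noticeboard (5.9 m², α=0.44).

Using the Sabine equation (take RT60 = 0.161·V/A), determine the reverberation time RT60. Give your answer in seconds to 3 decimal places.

Total absorption A = 9.2×0.08 + 80.9×0.04 + 64×0.03 + 64×0.04 + 5.9×0.44
  = 0.736 + 3.236 + 1.920 + 2.560 + 2.596 = 11.048 m² sabins.
Volume V = 8 × 8 × 3 = 192 m³.
T = 0.161 V/A = 0.161·192/11.048 = 2.798 s.

2.798 s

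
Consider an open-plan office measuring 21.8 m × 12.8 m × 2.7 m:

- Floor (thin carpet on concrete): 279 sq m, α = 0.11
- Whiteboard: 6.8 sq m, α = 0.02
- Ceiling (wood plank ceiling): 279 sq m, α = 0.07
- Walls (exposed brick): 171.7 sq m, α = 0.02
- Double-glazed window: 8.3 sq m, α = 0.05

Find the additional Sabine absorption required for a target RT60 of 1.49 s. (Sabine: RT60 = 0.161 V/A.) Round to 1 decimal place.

Total absorption A₁ = 279×0.11 + 6.8×0.02 + 279×0.07 + 171.7×0.02 + 8.3×0.05
  = 30.690 + 0.136 + 19.530 + 3.434 + 0.415 = 54.205 sq m sabins.
V = 753.408 m³. Required absorption A₂ = 0.161 × 753.408 / 1.49 = 81.409 sabins.
Additional absorption ΔA = 81.409 − 54.205 = 27.2 sabins.

27.2 sabins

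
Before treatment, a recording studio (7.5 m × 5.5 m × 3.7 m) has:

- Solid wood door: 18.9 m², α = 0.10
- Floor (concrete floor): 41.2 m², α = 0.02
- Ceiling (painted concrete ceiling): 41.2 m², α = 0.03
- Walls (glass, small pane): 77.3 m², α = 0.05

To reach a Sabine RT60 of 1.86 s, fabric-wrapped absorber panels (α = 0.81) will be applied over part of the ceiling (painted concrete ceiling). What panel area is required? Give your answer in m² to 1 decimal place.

Equivalent absorption area: A₁ = 18.9·0.10 + 41.2·0.02 + 41.2·0.03 + 77.3·0.05 = 7.815 m².
V = 152.625 m³. Target absorption A₂ = 0.161 × 152.625 / 1.86 = 13.211 sabins.
ΔA needed = 13.211 − 7.815 = 5.396 sabins.
Net gain per m²: Δα = 0.81 − 0.03 = 0.78.
Panel area = 5.396 / 0.78 = 6.9 m².

6.9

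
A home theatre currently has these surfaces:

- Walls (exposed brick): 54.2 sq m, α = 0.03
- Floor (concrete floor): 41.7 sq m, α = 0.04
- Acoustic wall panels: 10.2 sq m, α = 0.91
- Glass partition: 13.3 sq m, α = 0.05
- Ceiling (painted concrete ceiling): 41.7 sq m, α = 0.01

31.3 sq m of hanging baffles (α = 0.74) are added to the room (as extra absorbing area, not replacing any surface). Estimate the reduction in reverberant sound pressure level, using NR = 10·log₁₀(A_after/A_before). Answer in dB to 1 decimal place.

Total absorption A_before = 54.2*0.03 + 41.7*0.04 + 10.2*0.91 + 13.3*0.05 + 41.7*0.01
  = 1.626 + 1.668 + 9.282 + 0.665 + 0.417 = 13.658 sq m sabins.
Added absorption = 31.3 × 0.74 = 23.162 sabins.
New total A_after = 36.820 sabins.
NR = 10·log₁₀(36.820/13.658) = 4.3 dB.

4.3 dB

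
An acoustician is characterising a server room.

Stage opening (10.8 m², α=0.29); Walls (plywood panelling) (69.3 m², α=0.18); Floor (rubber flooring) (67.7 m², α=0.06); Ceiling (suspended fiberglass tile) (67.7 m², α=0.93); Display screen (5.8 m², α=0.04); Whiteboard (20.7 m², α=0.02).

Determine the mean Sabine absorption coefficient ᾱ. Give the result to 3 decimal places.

Total surface area S = 242.0 m².
Σ(Sᵢαᵢ) = 10.8*0.29 + 69.3*0.18 + 67.7*0.06 + 67.7*0.93 + 5.8*0.04 + 20.7*0.02 = 83.275.
ᾱ = 83.275 / 242.0 = 0.344.

0.344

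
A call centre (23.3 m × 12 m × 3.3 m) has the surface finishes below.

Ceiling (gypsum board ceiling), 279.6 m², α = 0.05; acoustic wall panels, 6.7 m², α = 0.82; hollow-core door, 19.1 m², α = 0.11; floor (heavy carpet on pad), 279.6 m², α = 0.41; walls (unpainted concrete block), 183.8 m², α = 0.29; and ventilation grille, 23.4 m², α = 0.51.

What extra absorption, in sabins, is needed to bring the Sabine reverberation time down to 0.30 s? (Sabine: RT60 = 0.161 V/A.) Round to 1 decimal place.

293.7 sabins

Equivalent absorption area: A₁ = 279.6*0.05 + 6.7*0.82 + 19.1*0.11 + 279.6*0.41 + 183.8*0.29 + 23.4*0.51 = 201.447 m².
For T = 0.30 s, need A₂ = 0.161·V/T = 0.161·922.68/0.30 = 495.172 sabins.
Shortfall: 495.172 − 201.447 = 293.7 sabins.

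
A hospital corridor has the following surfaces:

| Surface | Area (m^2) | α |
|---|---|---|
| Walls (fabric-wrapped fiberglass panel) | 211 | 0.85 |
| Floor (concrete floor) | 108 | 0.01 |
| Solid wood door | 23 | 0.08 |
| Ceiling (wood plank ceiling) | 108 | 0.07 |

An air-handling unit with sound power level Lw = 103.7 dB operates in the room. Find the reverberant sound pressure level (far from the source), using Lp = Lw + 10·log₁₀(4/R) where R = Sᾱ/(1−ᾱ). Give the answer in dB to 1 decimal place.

A = 189.830 sabins; S = 450.0 m^2.
ᾱ = 189.830/450.0 = 0.4218; R = Sᾱ/(1−ᾱ) = 189.830/(1−0.4218) = 328.312 m^2.
Lp = Lw + 10 log₁₀(4/R) = 103.7 -19.14 = 84.6 dB.

84.6 dB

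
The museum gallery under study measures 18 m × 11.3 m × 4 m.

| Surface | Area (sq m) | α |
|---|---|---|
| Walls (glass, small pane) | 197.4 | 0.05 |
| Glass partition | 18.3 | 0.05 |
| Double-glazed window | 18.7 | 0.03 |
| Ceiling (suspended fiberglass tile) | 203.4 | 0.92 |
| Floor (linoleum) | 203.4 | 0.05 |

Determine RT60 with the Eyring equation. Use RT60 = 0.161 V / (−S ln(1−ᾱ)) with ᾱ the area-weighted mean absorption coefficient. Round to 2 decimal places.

0.52 s

S = Σ Sᵢ = 641.2 sq m.
Absorption A = 197.4·0.05 + 18.3·0.05 + 18.7·0.03 + 203.4·0.92 + 203.4·0.05 = 208.644 sabins.
ᾱ = 208.644 / 641.2 = 0.3254.
−S·ln(1−ᾱ) = −641.2 × ln(1 − 0.3254) = 252.399.
V = 18 × 11.3 × 4 = 813.6 m³.
T = 0.161·V/[−S·ln(1−ᾱ)] = 0.161·813.6/252.399 = 0.52 s.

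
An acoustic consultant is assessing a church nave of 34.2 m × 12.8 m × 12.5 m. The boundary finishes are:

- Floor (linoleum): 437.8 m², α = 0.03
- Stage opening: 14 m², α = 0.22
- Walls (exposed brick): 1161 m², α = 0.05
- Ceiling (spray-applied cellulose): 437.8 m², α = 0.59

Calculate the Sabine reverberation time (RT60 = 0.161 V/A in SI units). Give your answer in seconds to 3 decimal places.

Equivalent absorption area: A = 437.8·0.03 + 14·0.22 + 1161·0.05 + 437.8·0.59 = 332.566 m².
V = 34.2·12.8·12.5 = 5472 m³.
T = 0.161 V/A = 0.161·5472/332.566 = 2.649 s.

2.649 seconds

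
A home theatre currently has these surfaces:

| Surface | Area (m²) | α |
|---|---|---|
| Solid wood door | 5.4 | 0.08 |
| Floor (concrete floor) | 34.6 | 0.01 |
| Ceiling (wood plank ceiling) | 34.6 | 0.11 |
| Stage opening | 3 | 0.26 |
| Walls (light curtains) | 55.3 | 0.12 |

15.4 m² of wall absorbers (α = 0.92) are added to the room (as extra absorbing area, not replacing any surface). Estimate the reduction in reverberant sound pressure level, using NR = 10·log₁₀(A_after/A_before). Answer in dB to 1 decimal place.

Total absorption A_before = 5.4×0.08 + 34.6×0.01 + 34.6×0.11 + 3×0.26 + 55.3×0.12
  = 0.432 + 0.346 + 3.806 + 0.780 + 6.636 = 12.000 m² sabins.
Treatment contributes 15.4·0.92 = 14.168 sabins.
A_after = 12.000 + 14.168 = 26.168 sabins.
NR = 10·log₁₀(26.168/12.000) = 3.4 dB.

3.4 dB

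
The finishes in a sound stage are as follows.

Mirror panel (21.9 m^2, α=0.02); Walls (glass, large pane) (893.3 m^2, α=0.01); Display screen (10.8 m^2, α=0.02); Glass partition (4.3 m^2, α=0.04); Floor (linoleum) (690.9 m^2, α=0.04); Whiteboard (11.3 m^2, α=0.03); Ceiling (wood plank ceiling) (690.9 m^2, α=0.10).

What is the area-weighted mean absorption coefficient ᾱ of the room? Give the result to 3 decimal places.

0.046

S = Σ Sᵢ = 21.9 + 893.3 + 10.8 + 4.3 + 690.9 + 11.3 + 690.9 = 2323.4 m^2.
Σ(Sᵢαᵢ) = 21.9*0.02 + 893.3*0.01 + 10.8*0.02 + 4.3*0.04 + 690.9*0.04 + 11.3*0.03 + 690.9*0.10 = 106.824.
ᾱ = A/S = 0.046.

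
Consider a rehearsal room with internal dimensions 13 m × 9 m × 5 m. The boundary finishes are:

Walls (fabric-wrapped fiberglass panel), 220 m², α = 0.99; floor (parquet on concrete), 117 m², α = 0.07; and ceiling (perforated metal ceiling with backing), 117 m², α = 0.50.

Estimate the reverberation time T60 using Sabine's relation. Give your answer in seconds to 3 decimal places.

Equivalent absorption area: A = 220·0.99 + 117·0.07 + 117·0.50 = 284.490 m².
Room volume: 585 m³.
T = 0.161 V/A = 0.161·585/284.490 = 0.331 s.

0.331 sec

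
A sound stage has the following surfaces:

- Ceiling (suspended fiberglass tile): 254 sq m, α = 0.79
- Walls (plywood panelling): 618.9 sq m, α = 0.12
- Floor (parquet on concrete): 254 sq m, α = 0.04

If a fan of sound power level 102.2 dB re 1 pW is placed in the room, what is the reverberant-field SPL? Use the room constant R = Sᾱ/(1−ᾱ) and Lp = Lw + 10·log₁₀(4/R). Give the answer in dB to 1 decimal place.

82.4 dB

Σ(Sᵢαᵢ) = 254·0.79 + 618.9·0.12 + 254·0.04 = 285.088; total area S = 1126.9 sq m.
ᾱ = 285.088/1126.9 = 0.2530; R = Sᾱ/(1−ᾱ) = 285.088/(1−0.2530) = 381.644 sq m.
Lp = 102.2 + 10·log₁₀(4/381.644) = 102.2 + (-19.80) = 82.4 dB.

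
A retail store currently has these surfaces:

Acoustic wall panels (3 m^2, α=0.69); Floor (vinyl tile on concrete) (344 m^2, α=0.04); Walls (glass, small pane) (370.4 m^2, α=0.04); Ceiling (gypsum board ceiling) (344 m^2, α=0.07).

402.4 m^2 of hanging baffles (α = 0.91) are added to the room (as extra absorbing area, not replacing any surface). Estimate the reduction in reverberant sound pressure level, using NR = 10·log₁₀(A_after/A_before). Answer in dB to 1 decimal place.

8.9 dB

A_before = Σ Sᵢαᵢ = 3·0.69 + 344·0.04 + 370.4·0.04 + 344·0.07 = 54.726 sabins.
Treatment contributes 402.4·0.91 = 366.184 sabins.
New total A_after = 420.910 sabins.
Reduction = 10 log₁₀(A_after/A_before) = 10 log₁₀(7.6912) = 8.9 dB.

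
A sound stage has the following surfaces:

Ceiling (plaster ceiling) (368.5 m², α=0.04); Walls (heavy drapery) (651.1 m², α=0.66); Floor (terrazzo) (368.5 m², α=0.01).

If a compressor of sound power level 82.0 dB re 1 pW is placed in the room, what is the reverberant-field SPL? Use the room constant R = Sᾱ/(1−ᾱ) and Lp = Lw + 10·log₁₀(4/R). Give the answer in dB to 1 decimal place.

A = 448.151 sabins; S = 1388.1 m².
ᾱ = 0.3229, so room constant R = A/(1−ᾱ) = 661.868 m².
Lp = Lw + 10 log₁₀(4/R) = 82.0 -22.19 = 59.8 dB.

59.8 dB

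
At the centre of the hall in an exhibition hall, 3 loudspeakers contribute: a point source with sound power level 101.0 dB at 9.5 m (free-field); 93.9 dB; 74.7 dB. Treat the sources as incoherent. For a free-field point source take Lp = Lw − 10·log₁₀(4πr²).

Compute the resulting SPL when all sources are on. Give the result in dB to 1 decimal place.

Source at 9.5 m: Lp = 101.0 − 10·log₁₀(4π·9.5²) = 101.0 − 10·log₁₀(1134.115) = 70.5 dB.
Σ 10^(Lᵢ/10) = 2.495e+09.
Back to dB: 10·log₁₀ Σ = 94.0 dB.

94.0 dB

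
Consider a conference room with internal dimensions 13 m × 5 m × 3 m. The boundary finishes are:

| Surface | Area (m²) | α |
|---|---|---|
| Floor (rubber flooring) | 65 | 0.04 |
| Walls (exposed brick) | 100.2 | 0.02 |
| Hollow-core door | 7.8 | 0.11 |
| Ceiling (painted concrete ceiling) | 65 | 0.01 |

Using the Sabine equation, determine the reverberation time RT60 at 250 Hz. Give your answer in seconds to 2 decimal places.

A = Σ Sᵢαᵢ = 65·0.04 + 100.2·0.02 + 7.8·0.11 + 65·0.01 = 6.112 sabins.
Room volume: 195 m³.
RT60 = 0.161 · V / A = 0.161 × 195 / 6.112 = 5.14 s.

5.14 seconds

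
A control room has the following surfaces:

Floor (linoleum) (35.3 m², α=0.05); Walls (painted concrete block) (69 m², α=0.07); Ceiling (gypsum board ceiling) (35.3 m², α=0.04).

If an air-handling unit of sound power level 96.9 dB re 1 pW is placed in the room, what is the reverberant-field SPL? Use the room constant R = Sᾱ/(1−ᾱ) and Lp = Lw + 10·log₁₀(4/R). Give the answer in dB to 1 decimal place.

Σ(Sᵢαᵢ) = 35.3×0.05 + 69×0.07 + 35.3×0.04 = 8.007; total area S = 139.6 m².
ᾱ = 0.0574, so room constant R = A/(1−ᾱ) = 8.495 m².
Lp = 96.9 + 10·log₁₀(4/8.495) = 96.9 + (-3.27) = 93.6 dB.

93.6 dB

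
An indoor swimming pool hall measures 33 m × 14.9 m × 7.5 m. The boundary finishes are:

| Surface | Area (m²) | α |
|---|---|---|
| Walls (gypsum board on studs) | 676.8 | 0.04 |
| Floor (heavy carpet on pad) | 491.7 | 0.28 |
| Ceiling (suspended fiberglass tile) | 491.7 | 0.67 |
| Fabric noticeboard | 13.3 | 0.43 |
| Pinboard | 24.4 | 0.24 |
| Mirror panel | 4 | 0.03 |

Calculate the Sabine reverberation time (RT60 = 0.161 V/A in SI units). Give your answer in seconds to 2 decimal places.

1.17 s

Summing Sᵢαᵢ: 27.072 + 137.676 + 329.439 + 5.719 + 5.856 + 0.120 → A = 505.882 sabins.
Volume V = 33 × 14.9 × 7.5 = 3687.75 m³.
T = 0.161 V/A = 0.161·3687.75/505.882 = 1.17 s.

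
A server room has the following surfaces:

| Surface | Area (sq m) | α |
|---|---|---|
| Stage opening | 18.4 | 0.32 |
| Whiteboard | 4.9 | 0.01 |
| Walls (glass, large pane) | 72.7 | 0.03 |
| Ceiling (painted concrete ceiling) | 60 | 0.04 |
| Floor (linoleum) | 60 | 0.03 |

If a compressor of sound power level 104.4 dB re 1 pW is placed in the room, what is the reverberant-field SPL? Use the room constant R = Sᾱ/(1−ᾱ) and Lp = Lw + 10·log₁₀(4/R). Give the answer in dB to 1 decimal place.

Σ(Sᵢαᵢ) = 18.4×0.32 + 4.9×0.01 + 72.7×0.03 + 60×0.04 + 60×0.03 = 12.318; total area S = 216.0 sq m.
ᾱ = 12.318/216.0 = 0.0570; R = Sᾱ/(1−ᾱ) = 12.318/(1−0.0570) = 13.063 sq m.
Lp = 104.4 + 10·log₁₀(4/13.063) = 104.4 + (-5.14) = 99.3 dB.

99.3 dB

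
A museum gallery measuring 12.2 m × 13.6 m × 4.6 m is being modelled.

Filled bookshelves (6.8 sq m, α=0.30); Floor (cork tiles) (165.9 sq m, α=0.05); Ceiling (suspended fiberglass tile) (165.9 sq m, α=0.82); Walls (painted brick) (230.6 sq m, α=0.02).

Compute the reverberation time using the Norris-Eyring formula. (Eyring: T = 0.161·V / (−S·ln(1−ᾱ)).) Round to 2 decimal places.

S = Σ Sᵢ = 569.2 sq m.
Absorption A = 6.8·0.30 + 165.9·0.05 + 165.9·0.82 + 230.6·0.02 = 150.985 sabins.
Mean coefficient ᾱ = A/S = 0.2653.
−S·ln(1−ᾱ) = −569.2 × ln(1 − 0.2653) = 175.480.
V = 12.2 × 13.6 × 4.6 = 763.232 m³.
RT60 = 0.161 × 763.232 / 175.480 = 0.70 s.

0.70 seconds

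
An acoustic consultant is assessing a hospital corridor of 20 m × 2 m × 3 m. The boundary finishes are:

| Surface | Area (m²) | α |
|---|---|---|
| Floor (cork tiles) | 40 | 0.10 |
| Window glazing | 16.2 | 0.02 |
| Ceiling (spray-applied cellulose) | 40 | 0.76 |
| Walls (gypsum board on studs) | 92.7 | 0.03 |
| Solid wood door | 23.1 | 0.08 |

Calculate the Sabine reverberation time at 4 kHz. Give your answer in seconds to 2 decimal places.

Summing Sᵢαᵢ: 4.000 + 0.324 + 30.400 + 2.781 + 1.848 → A = 39.353 sabins.
Volume V = 20 × 2 × 3 = 120 m³.
Sabine: RT60 = 0.161 × 120 / 39.353 = 0.49 s.

0.49 s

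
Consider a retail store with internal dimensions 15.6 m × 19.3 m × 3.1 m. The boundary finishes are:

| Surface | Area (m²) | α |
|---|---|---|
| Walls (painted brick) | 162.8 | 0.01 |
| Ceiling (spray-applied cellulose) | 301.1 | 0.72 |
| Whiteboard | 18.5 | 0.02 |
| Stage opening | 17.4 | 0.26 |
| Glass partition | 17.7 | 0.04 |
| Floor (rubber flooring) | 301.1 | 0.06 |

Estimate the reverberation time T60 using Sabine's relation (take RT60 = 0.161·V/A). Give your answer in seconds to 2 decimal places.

Total absorption A = 162.8*0.01 + 301.1*0.72 + 18.5*0.02 + 17.4*0.26 + 17.7*0.04 + 301.1*0.06
  = 1.628 + 216.792 + 0.370 + 4.524 + 0.708 + 18.066 = 242.088 m² sabins.
Room volume: 933.348 m³.
RT60 = 0.161 · V / A = 0.161 × 933.348 / 242.088 = 0.62 s.

0.62 s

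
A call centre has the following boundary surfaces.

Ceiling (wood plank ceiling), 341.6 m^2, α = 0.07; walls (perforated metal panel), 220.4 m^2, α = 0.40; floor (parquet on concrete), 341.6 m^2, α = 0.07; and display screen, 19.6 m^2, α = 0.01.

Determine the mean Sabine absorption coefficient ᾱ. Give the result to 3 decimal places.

0.148

S = Σ Sᵢ = 341.6 + 220.4 + 341.6 + 19.6 = 923.2 m^2.
Weighted sum Σ Sα = 136.180.
ᾱ = 136.180 / 923.2 = 0.148.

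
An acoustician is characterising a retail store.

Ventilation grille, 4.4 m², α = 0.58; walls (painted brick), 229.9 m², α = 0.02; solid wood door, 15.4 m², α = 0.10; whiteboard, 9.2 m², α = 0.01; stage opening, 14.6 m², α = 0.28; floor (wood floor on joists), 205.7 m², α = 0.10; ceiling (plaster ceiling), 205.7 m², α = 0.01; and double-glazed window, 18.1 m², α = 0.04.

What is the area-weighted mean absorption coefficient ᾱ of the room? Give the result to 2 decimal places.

0.05

S = Σ Sᵢ = 4.4 + 229.9 + 15.4 + 9.2 + 14.6 + 205.7 + 205.7 + 18.1 = 703.0 m².
Weighted sum Σ Sα = 36.221.
ᾱ = A/S = 0.05.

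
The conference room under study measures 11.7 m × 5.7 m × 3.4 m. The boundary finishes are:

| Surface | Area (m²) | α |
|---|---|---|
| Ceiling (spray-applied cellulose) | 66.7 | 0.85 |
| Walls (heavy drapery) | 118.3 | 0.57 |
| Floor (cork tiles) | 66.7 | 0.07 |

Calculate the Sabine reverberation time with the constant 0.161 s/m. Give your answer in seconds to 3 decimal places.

0.283 sec

A = Σ Sᵢαᵢ = 66.7*0.85 + 118.3*0.57 + 66.7*0.07 = 128.795 sabins.
Room volume: 226.746 m³.
RT60 = 0.161 · V / A = 0.161 × 226.746 / 128.795 = 0.283 s.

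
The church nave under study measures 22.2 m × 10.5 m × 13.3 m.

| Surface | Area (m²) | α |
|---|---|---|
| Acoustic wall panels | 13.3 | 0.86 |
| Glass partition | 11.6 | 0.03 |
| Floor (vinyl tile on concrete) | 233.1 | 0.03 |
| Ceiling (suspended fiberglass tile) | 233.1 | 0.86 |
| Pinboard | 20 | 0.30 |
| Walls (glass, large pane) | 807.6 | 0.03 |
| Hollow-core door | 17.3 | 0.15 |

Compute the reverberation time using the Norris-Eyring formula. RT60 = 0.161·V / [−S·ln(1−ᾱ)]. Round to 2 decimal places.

Total surface area S = 13.3 + 11.6 + 233.1 + 233.1 + 20 + 807.6 + 17.3 = 1336.0 m².
Σ(Sᵢαᵢ) = 13.3·0.86 + 11.6·0.03 + 233.1·0.03 + 233.1·0.86 + 20·0.30 + 807.6·0.03 + 17.3·0.15 = 252.068.
ᾱ = 252.068 / 1336.0 = 0.1887.
−S·ln(1−ᾱ) = −1336.0 × ln(1 − 0.1887) = 279.381.
V = 22.2 × 10.5 × 13.3 = 3100.23 m³.
T = 0.161·V/[−S·ln(1−ᾱ)] = 0.161·3100.23/279.381 = 1.79 s.

1.79 seconds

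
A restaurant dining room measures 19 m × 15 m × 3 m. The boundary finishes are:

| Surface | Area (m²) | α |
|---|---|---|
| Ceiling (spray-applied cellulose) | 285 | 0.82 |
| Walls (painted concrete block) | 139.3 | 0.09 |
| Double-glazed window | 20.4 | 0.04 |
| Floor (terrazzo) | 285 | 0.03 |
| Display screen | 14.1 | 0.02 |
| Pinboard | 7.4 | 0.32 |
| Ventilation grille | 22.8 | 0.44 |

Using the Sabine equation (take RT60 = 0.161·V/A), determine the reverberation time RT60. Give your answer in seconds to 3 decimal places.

0.513 s

Summing Sᵢαᵢ: 233.700 + 12.537 + 0.816 + 8.550 + 0.282 + 2.368 + 10.032 → A = 268.285 sabins.
V = 19·15·3 = 855 m³.
RT60 = 0.161 · V / A = 0.161 × 855 / 268.285 = 0.513 s.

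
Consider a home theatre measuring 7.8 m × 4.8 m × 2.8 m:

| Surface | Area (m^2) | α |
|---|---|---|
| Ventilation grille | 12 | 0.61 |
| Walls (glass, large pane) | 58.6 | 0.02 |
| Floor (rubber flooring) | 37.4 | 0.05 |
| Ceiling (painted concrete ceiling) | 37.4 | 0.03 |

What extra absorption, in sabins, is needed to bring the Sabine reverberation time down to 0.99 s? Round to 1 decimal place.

Equivalent absorption area: A₁ = 12·0.61 + 58.6·0.02 + 37.4·0.05 + 37.4·0.03 = 11.484 m^2.
Target A₂ = 0.161·104.832/0.99 = 17.048 sabins (V = 104.832 m³).
Shortfall: 17.048 − 11.484 = 5.6 sabins.

5.6 sabins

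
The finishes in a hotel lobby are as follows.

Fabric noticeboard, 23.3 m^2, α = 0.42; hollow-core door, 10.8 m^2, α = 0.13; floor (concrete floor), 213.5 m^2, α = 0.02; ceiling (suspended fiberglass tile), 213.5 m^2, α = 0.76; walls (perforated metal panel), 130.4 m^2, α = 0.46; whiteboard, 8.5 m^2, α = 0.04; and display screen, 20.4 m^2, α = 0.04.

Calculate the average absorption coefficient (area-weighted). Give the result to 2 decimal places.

0.39

S = Σ Sᵢ = 23.3 + 10.8 + 213.5 + 213.5 + 130.4 + 8.5 + 20.4 = 620.4 m^2.
A = 23.3×0.42 + 10.8×0.13 + 213.5×0.02 + 213.5×0.76 + 130.4×0.46 + 8.5×0.04 + 20.4×0.04 = 238.860 sabins.
ᾱ = 238.860 / 620.4 = 0.39.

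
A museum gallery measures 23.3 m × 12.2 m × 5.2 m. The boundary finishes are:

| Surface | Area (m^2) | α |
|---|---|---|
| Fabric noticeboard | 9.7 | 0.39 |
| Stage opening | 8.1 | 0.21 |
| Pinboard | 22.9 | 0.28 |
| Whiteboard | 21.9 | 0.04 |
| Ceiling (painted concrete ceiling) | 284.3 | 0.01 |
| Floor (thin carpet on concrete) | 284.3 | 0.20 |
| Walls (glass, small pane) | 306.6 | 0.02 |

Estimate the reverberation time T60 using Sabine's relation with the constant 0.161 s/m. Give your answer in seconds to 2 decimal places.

Equivalent absorption area: A = 9.7*0.39 + 8.1*0.21 + 22.9*0.28 + 21.9*0.04 + 284.3*0.01 + 284.3*0.20 + 306.6*0.02 = 78.607 m^2.
V = 23.3·12.2·5.2 = 1478.152 m³.
RT60 = 0.161 · V / A = 0.161 × 1478.152 / 78.607 = 3.03 s.

3.03 s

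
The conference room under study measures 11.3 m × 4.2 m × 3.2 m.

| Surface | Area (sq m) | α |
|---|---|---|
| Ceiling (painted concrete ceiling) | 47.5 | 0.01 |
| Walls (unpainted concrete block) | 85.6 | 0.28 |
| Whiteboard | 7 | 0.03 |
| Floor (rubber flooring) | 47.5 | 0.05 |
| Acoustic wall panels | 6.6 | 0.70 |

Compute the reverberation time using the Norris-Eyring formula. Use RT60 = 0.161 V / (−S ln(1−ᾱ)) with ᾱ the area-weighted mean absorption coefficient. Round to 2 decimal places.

Total surface area S = 47.5 + 85.6 + 7 + 47.5 + 6.6 = 194.2 sq m.
Absorption A = 47.5×0.01 + 85.6×0.28 + 7×0.03 + 47.5×0.05 + 6.6×0.70 = 31.648 sabins.
ᾱ = 31.648 / 194.2 = 0.1630.
Eyring denominator: −S ln(1−ᾱ) = 34.554.
V = 11.3 × 4.2 × 3.2 = 151.872 m³.
T = 0.161·V/[−S·ln(1−ᾱ)] = 0.161·151.872/34.554 = 0.71 s.

0.71 sec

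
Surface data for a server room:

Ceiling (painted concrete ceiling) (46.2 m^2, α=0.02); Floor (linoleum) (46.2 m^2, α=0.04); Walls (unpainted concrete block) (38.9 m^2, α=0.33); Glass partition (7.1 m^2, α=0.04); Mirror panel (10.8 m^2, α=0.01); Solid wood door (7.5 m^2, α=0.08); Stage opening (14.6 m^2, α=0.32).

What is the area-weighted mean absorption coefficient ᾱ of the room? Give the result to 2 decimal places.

S = Σ Sᵢ = 46.2 + 46.2 + 38.9 + 7.1 + 10.8 + 7.5 + 14.6 = 171.3 m^2.
A = 46.2·0.02 + 46.2·0.04 + 38.9·0.33 + 7.1·0.04 + 10.8·0.01 + 7.5·0.08 + 14.6·0.32 = 21.273 sabins.
ᾱ = 21.273 / 171.3 = 0.12.

0.12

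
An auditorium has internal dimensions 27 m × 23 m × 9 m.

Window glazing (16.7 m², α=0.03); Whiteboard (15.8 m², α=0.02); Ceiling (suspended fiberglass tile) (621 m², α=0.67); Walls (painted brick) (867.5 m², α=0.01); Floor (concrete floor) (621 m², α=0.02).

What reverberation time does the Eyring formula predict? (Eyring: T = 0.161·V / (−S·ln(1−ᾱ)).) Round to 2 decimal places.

Total surface area S = 16.7 + 15.8 + 621 + 867.5 + 621 = 2142.0 m².
Absorption A = 16.7×0.03 + 15.8×0.02 + 621×0.67 + 867.5×0.01 + 621×0.02 = 437.982 sabins.
ᾱ = 437.982 / 2142.0 = 0.2045.
Eyring denominator: −S ln(1−ᾱ) = 490.056.
V = 27 × 23 × 9 = 5589 m³.
RT60 = 0.161 × 5589 / 490.056 = 1.84 s.

1.84 seconds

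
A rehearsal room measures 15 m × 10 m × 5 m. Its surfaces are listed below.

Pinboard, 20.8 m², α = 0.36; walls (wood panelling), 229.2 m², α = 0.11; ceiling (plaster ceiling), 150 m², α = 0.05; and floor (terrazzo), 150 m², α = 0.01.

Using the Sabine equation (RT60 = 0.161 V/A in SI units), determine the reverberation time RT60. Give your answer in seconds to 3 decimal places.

Equivalent absorption area: A = 20.8×0.36 + 229.2×0.11 + 150×0.05 + 150×0.01 = 41.700 m².
V = 15·10·5 = 750 m³.
Sabine: RT60 = 0.161 × 750 / 41.700 = 2.896 s.

2.896 seconds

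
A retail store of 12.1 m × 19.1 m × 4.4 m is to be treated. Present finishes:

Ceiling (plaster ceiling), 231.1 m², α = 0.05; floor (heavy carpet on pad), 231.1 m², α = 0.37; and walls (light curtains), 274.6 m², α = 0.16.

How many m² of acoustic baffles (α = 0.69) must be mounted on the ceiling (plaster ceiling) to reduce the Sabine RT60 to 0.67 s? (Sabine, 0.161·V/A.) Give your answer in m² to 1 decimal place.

Summing Sᵢαᵢ: 11.555 + 85.507 + 43.936 → A₁ = 140.998 sabins.
V = 1016.884 m³. Target absorption A₂ = 0.161 × 1016.884 / 0.67 = 244.356 sabins.
Absorption to add: 244.356 − 140.998 = 103.358 sabins.
Net gain per m²: Δα = 0.69 − 0.05 = 0.64.
Area = ΔA/Δα = 103.358/0.64 = 161.5 m².

161.5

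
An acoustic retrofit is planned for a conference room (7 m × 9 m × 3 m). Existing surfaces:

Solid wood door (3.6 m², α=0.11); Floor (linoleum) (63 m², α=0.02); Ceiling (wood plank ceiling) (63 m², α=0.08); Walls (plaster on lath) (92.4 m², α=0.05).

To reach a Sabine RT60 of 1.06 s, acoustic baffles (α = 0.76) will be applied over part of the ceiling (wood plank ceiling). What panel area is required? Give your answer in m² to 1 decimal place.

Summing Sᵢαᵢ: 0.396 + 1.260 + 5.040 + 4.620 → A₁ = 11.316 sabins.
Required A₂ = 0.161·189/1.06 = 28.707 sabins.
ΔA needed = 28.707 − 11.316 = 17.391 sabins.
Net gain per m²: Δα = 0.76 − 0.08 = 0.68.
Panel area = 17.391 / 0.68 = 25.6 m².

25.6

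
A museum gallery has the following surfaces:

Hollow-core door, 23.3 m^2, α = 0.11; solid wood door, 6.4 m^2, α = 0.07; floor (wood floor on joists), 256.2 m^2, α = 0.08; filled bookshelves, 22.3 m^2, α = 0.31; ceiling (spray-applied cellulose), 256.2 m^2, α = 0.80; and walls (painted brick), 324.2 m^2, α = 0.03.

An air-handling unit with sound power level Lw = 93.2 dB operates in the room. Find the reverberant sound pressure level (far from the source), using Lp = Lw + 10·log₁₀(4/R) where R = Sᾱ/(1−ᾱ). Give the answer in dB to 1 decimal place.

Σ(Sᵢαᵢ) = 23.3·0.11 + 6.4·0.07 + 256.2·0.08 + 22.3·0.31 + 256.2·0.80 + 324.2·0.03 = 245.106; total area S = 888.6 m^2.
ᾱ = 245.106/888.6 = 0.2758; R = Sᾱ/(1−ᾱ) = 245.106/(1−0.2758) = 338.451 m^2.
Lp = Lw + 10 log₁₀(4/R) = 93.2 -19.27 = 73.9 dB.

73.9 dB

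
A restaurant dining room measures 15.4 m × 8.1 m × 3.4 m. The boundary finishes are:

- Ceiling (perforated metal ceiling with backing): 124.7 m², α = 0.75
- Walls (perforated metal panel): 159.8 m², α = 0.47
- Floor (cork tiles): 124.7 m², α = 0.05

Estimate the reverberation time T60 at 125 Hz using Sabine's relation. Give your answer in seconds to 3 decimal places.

Total absorption A = 124.7·0.75 + 159.8·0.47 + 124.7·0.05
  = 93.525 + 75.106 + 6.235 = 174.866 m² sabins.
Volume V = 15.4 × 8.1 × 3.4 = 424.116 m³.
Sabine: RT60 = 0.161 × 424.116 / 174.866 = 0.390 s.

0.390 s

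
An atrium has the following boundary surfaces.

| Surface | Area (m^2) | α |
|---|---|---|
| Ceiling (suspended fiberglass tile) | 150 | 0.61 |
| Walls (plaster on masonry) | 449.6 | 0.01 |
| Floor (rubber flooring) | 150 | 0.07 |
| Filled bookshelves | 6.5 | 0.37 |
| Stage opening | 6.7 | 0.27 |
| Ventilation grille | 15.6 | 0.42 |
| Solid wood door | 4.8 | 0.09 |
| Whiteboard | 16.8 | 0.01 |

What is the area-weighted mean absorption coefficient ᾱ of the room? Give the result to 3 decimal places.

0.147

Total surface area S = 800.0 m^2.
A = 150·0.61 + 449.6·0.01 + 150·0.07 + 6.5·0.37 + 6.7·0.27 + 15.6·0.42 + 4.8·0.09 + 16.8·0.01 = 117.862 sabins.
ᾱ = 117.862 / 800.0 = 0.147.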